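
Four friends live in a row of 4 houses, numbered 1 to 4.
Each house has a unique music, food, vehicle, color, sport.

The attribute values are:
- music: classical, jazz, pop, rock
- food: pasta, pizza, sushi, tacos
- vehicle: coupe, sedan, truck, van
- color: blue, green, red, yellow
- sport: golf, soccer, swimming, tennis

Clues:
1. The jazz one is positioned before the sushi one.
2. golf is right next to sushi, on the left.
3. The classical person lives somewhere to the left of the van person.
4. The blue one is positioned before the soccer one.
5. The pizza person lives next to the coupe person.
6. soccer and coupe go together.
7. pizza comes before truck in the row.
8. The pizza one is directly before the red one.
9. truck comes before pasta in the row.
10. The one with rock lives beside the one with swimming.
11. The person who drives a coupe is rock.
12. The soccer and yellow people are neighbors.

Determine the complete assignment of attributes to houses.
Solution:

House | Music | Food | Vehicle | Color | Sport
----------------------------------------------
  1   | jazz | pizza | sedan | blue | golf
  2   | rock | sushi | coupe | red | soccer
  3   | classical | tacos | truck | yellow | swimming
  4   | pop | pasta | van | green | tennis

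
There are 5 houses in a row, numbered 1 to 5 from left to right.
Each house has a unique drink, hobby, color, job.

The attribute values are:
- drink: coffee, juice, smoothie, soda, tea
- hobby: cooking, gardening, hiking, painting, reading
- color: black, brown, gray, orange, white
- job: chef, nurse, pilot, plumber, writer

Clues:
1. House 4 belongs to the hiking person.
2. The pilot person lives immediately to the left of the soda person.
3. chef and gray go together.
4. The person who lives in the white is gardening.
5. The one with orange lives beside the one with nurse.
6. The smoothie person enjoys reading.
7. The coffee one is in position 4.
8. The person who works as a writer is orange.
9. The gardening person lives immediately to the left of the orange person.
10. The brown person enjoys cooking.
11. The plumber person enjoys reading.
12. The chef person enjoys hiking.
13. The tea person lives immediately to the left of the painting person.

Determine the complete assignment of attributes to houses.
Solution:

House | Drink | Hobby | Color | Job
-----------------------------------
  1   | tea | gardening | white | pilot
  2   | soda | painting | orange | writer
  3   | juice | cooking | brown | nurse
  4   | coffee | hiking | gray | chef
  5   | smoothie | reading | black | plumber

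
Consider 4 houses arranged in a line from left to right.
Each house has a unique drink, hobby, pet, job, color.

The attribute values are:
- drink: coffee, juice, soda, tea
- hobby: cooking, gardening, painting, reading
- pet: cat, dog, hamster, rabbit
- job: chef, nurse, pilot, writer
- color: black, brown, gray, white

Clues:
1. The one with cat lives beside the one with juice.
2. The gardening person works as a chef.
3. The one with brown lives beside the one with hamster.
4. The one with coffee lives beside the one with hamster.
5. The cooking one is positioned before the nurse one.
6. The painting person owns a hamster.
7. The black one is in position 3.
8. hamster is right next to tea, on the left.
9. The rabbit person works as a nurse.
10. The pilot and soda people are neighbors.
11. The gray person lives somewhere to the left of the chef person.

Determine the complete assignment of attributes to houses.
Solution:

House | Drink | Hobby | Pet | Job | Color
-----------------------------------------
  1   | coffee | cooking | dog | pilot | brown
  2   | soda | painting | hamster | writer | gray
  3   | tea | gardening | cat | chef | black
  4   | juice | reading | rabbit | nurse | white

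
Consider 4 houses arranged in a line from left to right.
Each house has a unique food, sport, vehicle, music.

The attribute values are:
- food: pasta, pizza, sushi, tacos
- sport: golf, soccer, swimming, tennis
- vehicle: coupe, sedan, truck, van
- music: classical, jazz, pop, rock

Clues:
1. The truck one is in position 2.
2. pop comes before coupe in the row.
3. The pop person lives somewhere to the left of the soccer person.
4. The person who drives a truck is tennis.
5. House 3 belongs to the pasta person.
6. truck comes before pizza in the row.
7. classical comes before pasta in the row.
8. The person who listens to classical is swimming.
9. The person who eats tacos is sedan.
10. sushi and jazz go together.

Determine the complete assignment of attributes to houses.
Solution:

House | Food | Sport | Vehicle | Music
--------------------------------------
  1   | tacos | swimming | sedan | classical
  2   | sushi | tennis | truck | jazz
  3   | pasta | golf | van | pop
  4   | pizza | soccer | coupe | rock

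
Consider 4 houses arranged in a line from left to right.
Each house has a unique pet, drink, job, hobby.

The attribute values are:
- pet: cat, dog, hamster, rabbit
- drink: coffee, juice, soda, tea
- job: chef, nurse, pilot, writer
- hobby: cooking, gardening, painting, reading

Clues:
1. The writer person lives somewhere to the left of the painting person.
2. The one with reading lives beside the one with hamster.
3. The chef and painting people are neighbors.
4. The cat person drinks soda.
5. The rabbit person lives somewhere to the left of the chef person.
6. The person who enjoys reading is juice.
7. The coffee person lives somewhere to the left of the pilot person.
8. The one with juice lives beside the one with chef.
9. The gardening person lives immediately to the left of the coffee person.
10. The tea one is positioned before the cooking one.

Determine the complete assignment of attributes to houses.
Solution:

House | Pet | Drink | Job | Hobby
---------------------------------
  1   | rabbit | juice | writer | reading
  2   | hamster | tea | chef | gardening
  3   | dog | coffee | nurse | painting
  4   | cat | soda | pilot | cooking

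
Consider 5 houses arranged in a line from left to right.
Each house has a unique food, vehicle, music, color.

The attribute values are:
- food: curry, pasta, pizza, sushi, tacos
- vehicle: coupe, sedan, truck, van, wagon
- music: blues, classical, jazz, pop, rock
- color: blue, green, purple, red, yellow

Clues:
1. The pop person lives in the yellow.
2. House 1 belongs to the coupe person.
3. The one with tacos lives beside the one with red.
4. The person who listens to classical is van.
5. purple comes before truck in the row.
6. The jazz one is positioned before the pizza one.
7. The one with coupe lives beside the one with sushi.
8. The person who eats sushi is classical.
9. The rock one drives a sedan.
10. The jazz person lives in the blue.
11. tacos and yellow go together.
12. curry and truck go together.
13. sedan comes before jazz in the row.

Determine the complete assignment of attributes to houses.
Solution:

House | Food | Vehicle | Music | Color
--------------------------------------
  1   | tacos | coupe | pop | yellow
  2   | sushi | van | classical | red
  3   | pasta | sedan | rock | purple
  4   | curry | truck | jazz | blue
  5   | pizza | wagon | blues | green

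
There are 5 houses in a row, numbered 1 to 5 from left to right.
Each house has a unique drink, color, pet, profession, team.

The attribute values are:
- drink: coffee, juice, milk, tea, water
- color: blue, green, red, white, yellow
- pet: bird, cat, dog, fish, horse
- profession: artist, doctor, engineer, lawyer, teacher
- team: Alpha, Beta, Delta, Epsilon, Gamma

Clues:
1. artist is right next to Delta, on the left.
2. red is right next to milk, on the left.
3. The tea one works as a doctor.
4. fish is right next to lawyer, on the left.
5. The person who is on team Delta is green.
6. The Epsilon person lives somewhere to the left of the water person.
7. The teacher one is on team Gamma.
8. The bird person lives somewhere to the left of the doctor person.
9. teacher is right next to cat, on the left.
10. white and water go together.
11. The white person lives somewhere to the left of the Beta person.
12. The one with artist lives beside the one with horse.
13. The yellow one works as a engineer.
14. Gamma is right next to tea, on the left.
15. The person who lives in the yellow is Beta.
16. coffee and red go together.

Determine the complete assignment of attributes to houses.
Solution:

House | Drink | Color | Pet | Profession | Team
-----------------------------------------------
  1   | coffee | red | fish | artist | Epsilon
  2   | milk | green | horse | lawyer | Delta
  3   | water | white | bird | teacher | Gamma
  4   | tea | blue | cat | doctor | Alpha
  5   | juice | yellow | dog | engineer | Beta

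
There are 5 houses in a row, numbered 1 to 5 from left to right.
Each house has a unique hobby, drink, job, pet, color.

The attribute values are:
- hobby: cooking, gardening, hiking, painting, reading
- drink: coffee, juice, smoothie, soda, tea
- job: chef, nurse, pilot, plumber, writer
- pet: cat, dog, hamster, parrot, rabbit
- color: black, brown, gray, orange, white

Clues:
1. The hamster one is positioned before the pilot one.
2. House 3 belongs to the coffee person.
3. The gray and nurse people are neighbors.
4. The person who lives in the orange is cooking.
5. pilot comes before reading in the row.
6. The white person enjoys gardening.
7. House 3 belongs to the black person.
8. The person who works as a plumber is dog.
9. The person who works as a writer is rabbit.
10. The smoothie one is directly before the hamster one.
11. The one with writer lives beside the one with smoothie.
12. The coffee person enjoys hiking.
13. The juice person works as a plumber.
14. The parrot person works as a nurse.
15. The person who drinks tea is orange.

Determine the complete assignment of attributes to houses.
Solution:

House | Hobby | Drink | Job | Pet | Color
-----------------------------------------
  1   | painting | soda | writer | rabbit | gray
  2   | gardening | smoothie | nurse | parrot | white
  3   | hiking | coffee | chef | hamster | black
  4   | cooking | tea | pilot | cat | orange
  5   | reading | juice | plumber | dog | brown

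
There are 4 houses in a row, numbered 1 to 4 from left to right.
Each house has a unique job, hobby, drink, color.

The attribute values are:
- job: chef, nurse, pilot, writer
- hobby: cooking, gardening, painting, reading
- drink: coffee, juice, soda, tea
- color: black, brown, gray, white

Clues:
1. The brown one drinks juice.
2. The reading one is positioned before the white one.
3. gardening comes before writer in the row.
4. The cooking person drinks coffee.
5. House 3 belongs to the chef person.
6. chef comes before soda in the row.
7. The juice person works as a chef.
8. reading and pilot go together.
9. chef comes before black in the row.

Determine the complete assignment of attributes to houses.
Solution:

House | Job | Hobby | Drink | Color
-----------------------------------
  1   | pilot | reading | tea | gray
  2   | nurse | cooking | coffee | white
  3   | chef | gardening | juice | brown
  4   | writer | painting | soda | black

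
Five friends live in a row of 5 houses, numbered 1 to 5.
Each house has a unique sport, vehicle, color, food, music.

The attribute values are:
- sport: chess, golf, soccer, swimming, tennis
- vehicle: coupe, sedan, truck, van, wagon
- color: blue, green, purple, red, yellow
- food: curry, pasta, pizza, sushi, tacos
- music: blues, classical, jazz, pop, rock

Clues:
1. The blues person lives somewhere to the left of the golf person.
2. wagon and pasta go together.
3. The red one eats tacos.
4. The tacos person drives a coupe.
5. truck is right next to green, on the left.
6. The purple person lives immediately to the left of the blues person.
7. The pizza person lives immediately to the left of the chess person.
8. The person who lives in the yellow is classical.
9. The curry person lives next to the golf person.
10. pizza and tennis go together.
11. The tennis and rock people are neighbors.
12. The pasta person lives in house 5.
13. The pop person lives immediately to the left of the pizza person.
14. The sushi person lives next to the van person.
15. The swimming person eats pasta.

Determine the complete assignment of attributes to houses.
Solution:

House | Sport | Vehicle | Color | Food | Music
----------------------------------------------
  1   | soccer | truck | purple | sushi | pop
  2   | tennis | van | green | pizza | blues
  3   | chess | sedan | blue | curry | rock
  4   | golf | coupe | red | tacos | jazz
  5   | swimming | wagon | yellow | pasta | classical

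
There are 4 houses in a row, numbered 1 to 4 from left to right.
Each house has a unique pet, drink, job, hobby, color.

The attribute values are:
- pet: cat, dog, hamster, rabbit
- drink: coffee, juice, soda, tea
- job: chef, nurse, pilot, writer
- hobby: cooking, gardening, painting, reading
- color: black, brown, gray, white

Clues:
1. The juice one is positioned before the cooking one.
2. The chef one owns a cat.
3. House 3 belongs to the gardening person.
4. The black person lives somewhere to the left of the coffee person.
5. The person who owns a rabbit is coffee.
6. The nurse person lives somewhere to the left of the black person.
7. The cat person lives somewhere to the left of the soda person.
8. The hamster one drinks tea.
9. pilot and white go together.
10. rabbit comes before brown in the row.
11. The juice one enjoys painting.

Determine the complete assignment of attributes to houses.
Solution:

House | Pet | Drink | Job | Hobby | Color
-----------------------------------------
  1   | hamster | tea | nurse | reading | gray
  2   | cat | juice | chef | painting | black
  3   | rabbit | coffee | pilot | gardening | white
  4   | dog | soda | writer | cooking | brown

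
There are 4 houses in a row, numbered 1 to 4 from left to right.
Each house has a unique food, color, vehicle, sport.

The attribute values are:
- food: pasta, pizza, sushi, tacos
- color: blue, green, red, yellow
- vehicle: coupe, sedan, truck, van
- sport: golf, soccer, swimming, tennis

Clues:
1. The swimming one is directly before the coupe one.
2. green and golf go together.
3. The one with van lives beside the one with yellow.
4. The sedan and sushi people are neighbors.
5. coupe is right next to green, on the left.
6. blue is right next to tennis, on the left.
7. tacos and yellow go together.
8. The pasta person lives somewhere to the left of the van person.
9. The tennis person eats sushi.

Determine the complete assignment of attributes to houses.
Solution:

House | Food | Color | Vehicle | Sport
--------------------------------------
  1   | pasta | blue | sedan | swimming
  2   | sushi | red | coupe | tennis
  3   | pizza | green | van | golf
  4   | tacos | yellow | truck | soccer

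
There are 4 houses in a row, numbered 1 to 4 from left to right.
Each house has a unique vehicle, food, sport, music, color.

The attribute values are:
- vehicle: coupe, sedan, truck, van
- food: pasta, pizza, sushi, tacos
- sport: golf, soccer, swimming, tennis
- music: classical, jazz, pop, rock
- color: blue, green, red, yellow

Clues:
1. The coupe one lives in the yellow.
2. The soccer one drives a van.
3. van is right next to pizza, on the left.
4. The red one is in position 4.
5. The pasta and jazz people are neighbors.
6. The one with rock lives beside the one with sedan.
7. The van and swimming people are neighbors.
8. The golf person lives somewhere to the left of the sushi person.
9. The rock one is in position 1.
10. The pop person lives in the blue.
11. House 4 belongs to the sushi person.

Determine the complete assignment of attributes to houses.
Solution:

House | Vehicle | Food | Sport | Music | Color
----------------------------------------------
  1   | van | tacos | soccer | rock | green
  2   | sedan | pizza | swimming | pop | blue
  3   | coupe | pasta | golf | classical | yellow
  4   | truck | sushi | tennis | jazz | red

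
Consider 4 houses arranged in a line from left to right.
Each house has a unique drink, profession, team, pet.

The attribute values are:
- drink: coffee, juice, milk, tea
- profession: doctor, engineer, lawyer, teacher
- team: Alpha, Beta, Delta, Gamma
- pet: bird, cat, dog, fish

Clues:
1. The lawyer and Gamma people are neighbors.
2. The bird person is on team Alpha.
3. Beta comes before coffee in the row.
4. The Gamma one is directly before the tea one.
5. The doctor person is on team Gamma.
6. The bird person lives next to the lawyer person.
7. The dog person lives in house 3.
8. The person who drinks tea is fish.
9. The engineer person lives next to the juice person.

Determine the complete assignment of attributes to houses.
Solution:

House | Drink | Profession | Team | Pet
---------------------------------------
  1   | milk | engineer | Alpha | bird
  2   | juice | lawyer | Beta | cat
  3   | coffee | doctor | Gamma | dog
  4   | tea | teacher | Delta | fish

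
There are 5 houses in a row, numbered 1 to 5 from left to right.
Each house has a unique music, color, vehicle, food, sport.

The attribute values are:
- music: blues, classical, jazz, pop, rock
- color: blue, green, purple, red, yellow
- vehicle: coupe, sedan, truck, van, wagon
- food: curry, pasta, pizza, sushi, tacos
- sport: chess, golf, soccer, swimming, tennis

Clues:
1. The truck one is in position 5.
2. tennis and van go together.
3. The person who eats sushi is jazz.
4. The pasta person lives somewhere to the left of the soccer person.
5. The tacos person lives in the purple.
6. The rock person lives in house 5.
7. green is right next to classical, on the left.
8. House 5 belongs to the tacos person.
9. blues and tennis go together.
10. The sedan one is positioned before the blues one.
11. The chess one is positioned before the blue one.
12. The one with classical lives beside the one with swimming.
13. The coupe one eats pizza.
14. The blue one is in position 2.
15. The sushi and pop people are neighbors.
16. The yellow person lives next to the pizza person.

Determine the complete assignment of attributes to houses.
Solution:

House | Music | Color | Vehicle | Food | Sport
----------------------------------------------
  1   | jazz | yellow | sedan | sushi | chess
  2   | pop | blue | coupe | pizza | golf
  3   | blues | green | van | pasta | tennis
  4   | classical | red | wagon | curry | soccer
  5   | rock | purple | truck | tacos | swimming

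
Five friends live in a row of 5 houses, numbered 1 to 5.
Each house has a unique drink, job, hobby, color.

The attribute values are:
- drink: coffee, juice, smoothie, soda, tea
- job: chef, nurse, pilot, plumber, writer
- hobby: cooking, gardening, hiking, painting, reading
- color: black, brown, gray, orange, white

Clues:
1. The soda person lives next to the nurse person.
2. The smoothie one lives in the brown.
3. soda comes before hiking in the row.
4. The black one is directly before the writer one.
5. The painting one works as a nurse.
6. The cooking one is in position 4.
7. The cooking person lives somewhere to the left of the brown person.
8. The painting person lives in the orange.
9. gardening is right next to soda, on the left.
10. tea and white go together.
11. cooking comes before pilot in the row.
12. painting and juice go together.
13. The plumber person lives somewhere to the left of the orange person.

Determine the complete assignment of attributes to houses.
Solution:

House | Drink | Job | Hobby | Color
-----------------------------------
  1   | coffee | plumber | gardening | black
  2   | soda | writer | reading | gray
  3   | juice | nurse | painting | orange
  4   | tea | chef | cooking | white
  5   | smoothie | pilot | hiking | brown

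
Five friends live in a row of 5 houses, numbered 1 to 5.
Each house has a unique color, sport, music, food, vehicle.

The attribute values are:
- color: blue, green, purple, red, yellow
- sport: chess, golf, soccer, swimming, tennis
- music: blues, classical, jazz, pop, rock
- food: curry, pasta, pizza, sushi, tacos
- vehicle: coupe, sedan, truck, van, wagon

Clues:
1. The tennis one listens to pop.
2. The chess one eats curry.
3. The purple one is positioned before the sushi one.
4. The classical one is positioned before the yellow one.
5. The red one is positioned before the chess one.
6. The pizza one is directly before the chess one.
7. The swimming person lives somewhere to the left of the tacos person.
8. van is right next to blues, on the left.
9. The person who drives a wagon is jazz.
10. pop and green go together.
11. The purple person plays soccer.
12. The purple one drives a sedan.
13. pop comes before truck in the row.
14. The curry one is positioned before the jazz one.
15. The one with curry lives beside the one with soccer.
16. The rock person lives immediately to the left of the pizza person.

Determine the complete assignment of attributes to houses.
Solution:

House | Color | Sport | Music | Food | Vehicle
----------------------------------------------
  1   | red | swimming | rock | pasta | coupe
  2   | green | tennis | pop | pizza | van
  3   | blue | chess | blues | curry | truck
  4   | purple | soccer | classical | tacos | sedan
  5   | yellow | golf | jazz | sushi | wagon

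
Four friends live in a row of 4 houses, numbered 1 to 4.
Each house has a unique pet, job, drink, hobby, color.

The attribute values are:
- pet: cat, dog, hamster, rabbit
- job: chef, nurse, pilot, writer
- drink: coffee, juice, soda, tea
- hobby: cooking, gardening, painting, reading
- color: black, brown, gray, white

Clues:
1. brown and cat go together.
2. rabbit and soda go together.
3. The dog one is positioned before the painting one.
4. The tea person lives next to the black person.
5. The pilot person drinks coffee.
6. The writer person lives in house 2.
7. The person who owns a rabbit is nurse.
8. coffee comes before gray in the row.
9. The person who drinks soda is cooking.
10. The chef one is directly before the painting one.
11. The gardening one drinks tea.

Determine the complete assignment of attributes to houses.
Solution:

House | Pet | Job | Drink | Hobby | Color
-----------------------------------------
  1   | dog | chef | tea | gardening | white
  2   | hamster | writer | juice | painting | black
  3   | cat | pilot | coffee | reading | brown
  4   | rabbit | nurse | soda | cooking | gray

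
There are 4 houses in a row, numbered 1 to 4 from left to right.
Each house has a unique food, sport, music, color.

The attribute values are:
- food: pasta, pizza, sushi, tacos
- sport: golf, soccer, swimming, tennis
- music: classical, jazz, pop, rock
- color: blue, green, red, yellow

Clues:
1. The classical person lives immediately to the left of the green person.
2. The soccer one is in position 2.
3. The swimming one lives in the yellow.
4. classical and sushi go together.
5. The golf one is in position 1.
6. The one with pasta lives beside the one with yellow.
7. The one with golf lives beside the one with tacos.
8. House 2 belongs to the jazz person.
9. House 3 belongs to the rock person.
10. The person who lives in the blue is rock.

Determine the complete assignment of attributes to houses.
Solution:

House | Food | Sport | Music | Color
------------------------------------
  1   | sushi | golf | classical | red
  2   | tacos | soccer | jazz | green
  3   | pasta | tennis | rock | blue
  4   | pizza | swimming | pop | yellow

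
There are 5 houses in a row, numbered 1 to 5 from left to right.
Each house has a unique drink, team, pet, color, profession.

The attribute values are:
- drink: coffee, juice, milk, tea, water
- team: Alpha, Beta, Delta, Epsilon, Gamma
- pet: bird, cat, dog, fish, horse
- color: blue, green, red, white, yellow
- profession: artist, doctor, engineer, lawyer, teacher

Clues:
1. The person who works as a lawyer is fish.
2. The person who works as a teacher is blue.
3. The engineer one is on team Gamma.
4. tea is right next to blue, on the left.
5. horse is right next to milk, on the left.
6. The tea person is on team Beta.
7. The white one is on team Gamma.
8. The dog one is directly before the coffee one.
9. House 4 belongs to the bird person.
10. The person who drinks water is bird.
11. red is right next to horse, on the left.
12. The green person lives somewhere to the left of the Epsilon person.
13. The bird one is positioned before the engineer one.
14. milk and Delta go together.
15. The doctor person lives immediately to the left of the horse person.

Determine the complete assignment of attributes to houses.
Solution:

House | Drink | Team | Pet | Color | Profession
-----------------------------------------------
  1   | tea | Beta | dog | red | doctor
  2   | coffee | Alpha | horse | blue | teacher
  3   | milk | Delta | fish | green | lawyer
  4   | water | Epsilon | bird | yellow | artist
  5   | juice | Gamma | cat | white | engineer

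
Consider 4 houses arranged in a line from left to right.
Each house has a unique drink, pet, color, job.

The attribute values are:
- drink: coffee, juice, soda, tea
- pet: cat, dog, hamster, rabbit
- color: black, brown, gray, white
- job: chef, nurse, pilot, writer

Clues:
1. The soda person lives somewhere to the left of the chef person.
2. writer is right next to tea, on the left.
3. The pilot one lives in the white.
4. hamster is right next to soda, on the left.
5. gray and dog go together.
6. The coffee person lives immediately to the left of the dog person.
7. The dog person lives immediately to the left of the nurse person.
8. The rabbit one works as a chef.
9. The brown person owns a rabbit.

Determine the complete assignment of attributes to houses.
Solution:

House | Drink | Pet | Color | Job
---------------------------------
  1   | coffee | hamster | white | pilot
  2   | soda | dog | gray | writer
  3   | tea | cat | black | nurse
  4   | juice | rabbit | brown | chef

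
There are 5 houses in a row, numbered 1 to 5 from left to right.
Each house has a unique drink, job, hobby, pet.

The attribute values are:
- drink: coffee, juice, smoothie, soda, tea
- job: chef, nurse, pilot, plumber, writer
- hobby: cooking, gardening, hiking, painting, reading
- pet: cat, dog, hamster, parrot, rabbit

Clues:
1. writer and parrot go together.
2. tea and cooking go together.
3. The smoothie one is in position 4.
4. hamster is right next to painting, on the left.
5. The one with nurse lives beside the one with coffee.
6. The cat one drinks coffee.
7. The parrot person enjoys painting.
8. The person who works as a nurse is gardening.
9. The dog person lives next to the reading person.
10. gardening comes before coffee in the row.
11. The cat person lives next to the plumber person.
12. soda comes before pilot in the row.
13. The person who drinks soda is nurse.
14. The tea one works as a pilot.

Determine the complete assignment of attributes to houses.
Solution:

House | Drink | Job | Hobby | Pet
---------------------------------
  1   | soda | nurse | gardening | dog
  2   | coffee | chef | reading | cat
  3   | juice | plumber | hiking | hamster
  4   | smoothie | writer | painting | parrot
  5   | tea | pilot | cooking | rabbit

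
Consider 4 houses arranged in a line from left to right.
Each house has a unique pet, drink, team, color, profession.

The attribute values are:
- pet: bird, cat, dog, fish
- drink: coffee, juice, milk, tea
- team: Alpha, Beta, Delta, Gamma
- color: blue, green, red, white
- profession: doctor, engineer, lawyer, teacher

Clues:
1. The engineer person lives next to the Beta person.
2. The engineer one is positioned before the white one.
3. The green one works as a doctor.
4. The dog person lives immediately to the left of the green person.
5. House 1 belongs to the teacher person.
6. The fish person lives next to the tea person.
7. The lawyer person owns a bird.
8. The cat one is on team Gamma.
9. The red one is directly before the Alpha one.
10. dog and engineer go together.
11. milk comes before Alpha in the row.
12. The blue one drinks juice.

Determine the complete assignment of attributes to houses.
Solution:

House | Pet | Drink | Team | Color | Profession
-----------------------------------------------
  1   | cat | milk | Gamma | red | teacher
  2   | dog | juice | Alpha | blue | engineer
  3   | fish | coffee | Beta | green | doctor
  4   | bird | tea | Delta | white | lawyer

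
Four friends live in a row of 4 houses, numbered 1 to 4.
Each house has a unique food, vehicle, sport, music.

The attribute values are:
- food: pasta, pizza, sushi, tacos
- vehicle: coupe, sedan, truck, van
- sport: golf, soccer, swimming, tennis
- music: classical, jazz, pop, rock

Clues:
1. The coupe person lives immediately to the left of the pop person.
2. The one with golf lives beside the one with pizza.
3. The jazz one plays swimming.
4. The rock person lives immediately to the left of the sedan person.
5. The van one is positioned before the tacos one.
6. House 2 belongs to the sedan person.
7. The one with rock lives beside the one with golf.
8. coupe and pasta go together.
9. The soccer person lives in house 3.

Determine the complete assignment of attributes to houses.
Solution:

House | Food | Vehicle | Sport | Music
--------------------------------------
  1   | pasta | coupe | tennis | rock
  2   | sushi | sedan | golf | pop
  3   | pizza | van | soccer | classical
  4   | tacos | truck | swimming | jazz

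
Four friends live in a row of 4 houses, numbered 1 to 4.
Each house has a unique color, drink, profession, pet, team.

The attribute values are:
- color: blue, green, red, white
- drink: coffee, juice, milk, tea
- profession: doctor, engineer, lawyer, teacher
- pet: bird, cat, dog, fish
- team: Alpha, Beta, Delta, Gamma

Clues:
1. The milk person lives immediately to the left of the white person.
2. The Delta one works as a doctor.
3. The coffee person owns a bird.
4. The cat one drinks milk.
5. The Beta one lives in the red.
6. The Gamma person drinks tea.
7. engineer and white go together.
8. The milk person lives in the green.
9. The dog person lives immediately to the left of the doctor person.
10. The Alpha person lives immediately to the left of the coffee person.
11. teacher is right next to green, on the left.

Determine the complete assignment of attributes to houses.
Solution:

House | Color | Drink | Profession | Pet | Team
-----------------------------------------------
  1   | blue | tea | teacher | dog | Gamma
  2   | green | milk | doctor | cat | Delta
  3   | white | juice | engineer | fish | Alpha
  4   | red | coffee | lawyer | bird | Beta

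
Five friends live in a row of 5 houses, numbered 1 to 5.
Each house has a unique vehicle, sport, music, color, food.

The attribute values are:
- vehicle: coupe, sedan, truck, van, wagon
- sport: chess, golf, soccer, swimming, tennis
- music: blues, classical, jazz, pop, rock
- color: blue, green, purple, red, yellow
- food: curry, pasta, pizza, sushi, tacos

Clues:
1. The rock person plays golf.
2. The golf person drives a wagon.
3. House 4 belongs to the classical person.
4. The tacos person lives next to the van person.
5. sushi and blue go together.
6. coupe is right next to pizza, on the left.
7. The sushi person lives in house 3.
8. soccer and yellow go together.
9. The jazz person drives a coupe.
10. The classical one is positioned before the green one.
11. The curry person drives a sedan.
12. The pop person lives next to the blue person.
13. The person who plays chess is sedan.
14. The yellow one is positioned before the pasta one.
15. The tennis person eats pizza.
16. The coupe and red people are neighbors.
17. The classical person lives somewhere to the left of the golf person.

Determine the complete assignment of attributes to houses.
Solution:

House | Vehicle | Sport | Music | Color | Food
----------------------------------------------
  1   | coupe | soccer | jazz | yellow | tacos
  2   | van | tennis | pop | red | pizza
  3   | truck | swimming | blues | blue | sushi
  4   | sedan | chess | classical | purple | curry
  5   | wagon | golf | rock | green | pasta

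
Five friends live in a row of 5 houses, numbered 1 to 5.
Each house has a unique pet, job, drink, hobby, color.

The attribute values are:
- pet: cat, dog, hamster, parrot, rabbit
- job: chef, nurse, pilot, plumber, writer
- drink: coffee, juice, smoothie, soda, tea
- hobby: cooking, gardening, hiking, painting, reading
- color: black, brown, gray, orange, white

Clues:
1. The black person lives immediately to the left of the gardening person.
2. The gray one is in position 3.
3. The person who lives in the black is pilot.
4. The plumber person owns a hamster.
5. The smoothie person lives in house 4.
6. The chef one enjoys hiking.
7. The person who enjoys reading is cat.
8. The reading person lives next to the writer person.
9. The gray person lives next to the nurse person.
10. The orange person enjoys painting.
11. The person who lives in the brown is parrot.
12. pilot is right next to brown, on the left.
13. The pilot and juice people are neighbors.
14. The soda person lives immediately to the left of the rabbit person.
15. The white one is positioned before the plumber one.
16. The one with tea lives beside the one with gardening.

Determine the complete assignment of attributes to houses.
Solution:

House | Pet | Job | Drink | Hobby | Color
-----------------------------------------
  1   | cat | pilot | tea | reading | black
  2   | parrot | writer | juice | gardening | brown
  3   | dog | chef | soda | hiking | gray
  4   | rabbit | nurse | smoothie | cooking | white
  5   | hamster | plumber | coffee | painting | orange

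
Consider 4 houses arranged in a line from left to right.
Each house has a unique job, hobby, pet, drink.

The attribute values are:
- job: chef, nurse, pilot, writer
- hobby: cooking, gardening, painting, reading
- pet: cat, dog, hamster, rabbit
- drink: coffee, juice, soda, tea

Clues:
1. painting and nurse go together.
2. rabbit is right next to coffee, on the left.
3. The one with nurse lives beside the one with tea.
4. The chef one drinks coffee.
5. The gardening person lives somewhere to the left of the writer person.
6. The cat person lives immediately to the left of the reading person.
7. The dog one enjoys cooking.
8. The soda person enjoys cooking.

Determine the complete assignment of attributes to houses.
Solution:

House | Job | Hobby | Pet | Drink
---------------------------------
  1   | nurse | painting | cat | juice
  2   | pilot | reading | rabbit | tea
  3   | chef | gardening | hamster | coffee
  4   | writer | cooking | dog | soda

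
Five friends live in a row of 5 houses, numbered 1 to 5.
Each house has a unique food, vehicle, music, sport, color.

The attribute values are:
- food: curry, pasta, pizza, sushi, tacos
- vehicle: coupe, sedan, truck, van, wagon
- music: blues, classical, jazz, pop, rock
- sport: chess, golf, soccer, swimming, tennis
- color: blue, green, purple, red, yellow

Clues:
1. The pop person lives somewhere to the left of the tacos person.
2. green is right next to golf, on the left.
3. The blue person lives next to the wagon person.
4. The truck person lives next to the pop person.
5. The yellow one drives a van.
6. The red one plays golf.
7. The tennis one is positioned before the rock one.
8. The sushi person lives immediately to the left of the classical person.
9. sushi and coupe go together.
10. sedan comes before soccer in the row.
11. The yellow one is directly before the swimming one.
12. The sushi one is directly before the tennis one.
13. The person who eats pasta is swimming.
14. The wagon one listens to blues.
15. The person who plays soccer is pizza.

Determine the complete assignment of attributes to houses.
Solution:

House | Food | Vehicle | Music | Sport | Color
----------------------------------------------
  1   | curry | truck | jazz | chess | green
  2   | sushi | coupe | pop | golf | red
  3   | tacos | van | classical | tennis | yellow
  4   | pasta | sedan | rock | swimming | blue
  5   | pizza | wagon | blues | soccer | purple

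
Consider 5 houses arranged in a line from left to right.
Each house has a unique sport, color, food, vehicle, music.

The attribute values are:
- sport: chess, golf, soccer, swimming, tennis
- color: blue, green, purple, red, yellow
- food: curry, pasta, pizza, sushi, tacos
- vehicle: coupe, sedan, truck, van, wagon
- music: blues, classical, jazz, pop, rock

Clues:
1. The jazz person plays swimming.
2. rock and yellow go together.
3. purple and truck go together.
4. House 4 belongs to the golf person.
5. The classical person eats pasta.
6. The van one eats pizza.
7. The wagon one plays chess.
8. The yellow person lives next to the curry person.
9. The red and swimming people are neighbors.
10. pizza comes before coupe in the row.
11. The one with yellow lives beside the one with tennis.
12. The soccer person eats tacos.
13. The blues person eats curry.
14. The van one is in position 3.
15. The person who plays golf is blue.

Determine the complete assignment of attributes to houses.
Solution:

House | Sport | Color | Food | Vehicle | Music
----------------------------------------------
  1   | chess | yellow | sushi | wagon | rock
  2   | tennis | red | curry | sedan | blues
  3   | swimming | green | pizza | van | jazz
  4   | golf | blue | pasta | coupe | classical
  5   | soccer | purple | tacos | truck | pop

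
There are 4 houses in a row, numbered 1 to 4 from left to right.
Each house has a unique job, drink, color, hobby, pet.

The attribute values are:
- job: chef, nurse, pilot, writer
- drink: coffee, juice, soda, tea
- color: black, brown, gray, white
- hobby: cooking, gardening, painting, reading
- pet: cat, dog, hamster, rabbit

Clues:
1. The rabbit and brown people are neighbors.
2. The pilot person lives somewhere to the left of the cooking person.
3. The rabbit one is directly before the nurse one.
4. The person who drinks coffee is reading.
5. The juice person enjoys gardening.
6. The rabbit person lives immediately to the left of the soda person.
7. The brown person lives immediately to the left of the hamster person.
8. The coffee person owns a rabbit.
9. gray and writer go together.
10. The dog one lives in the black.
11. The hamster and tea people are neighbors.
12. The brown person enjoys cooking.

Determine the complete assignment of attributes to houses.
Solution:

House | Job | Drink | Color | Hobby | Pet
-----------------------------------------
  1   | pilot | coffee | white | reading | rabbit
  2   | nurse | soda | brown | cooking | cat
  3   | writer | juice | gray | gardening | hamster
  4   | chef | tea | black | painting | dog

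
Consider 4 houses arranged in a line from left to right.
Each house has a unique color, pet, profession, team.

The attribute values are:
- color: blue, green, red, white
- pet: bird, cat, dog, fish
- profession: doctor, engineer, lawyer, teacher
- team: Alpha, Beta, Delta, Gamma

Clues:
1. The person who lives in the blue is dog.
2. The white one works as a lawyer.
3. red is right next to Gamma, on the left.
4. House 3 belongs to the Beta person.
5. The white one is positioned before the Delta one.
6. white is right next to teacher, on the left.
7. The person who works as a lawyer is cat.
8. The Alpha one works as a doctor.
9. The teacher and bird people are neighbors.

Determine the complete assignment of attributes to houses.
Solution:

House | Color | Pet | Profession | Team
---------------------------------------
  1   | red | fish | doctor | Alpha
  2   | white | cat | lawyer | Gamma
  3   | blue | dog | teacher | Beta
  4   | green | bird | engineer | Delta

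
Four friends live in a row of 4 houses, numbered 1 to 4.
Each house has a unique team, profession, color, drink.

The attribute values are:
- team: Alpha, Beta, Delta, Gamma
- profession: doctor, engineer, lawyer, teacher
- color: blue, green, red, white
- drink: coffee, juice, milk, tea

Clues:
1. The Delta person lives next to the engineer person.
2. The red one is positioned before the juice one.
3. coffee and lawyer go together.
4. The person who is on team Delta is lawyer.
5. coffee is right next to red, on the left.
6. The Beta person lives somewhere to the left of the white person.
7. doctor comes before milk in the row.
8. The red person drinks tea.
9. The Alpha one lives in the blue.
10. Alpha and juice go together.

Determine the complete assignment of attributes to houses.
Solution:

House | Team | Profession | Color | Drink
-----------------------------------------
  1   | Delta | lawyer | green | coffee
  2   | Beta | engineer | red | tea
  3   | Alpha | doctor | blue | juice
  4   | Gamma | teacher | white | milk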